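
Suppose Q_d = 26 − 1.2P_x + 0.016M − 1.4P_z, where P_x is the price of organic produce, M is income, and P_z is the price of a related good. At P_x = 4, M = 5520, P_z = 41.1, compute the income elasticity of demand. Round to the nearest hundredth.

At the given point, Q_d = 26 − 1.2(4) + 0.016(5520) − 1.4(41.1) = 26 − 4.8 + 88.32 − 57.54 = 51.98.
∂Q_d/∂M = +0.016, so E_I = 0.016·(5520/51.98) ≈ 1.70.
E_I > 1: normal good (luxury).

1.70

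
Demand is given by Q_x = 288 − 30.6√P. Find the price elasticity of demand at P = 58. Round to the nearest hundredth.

At P = 58, Q_x = 54.9573.
dQ_x/dP = −30.6/(2√P) = −30.6/(2·7.6158).
Point elasticity E = (dQ_x/dP)·(P/Q_x) = -2.009 × 58/54.9573 ≈ -2.12.
|E| > 1, so demand is elastic at this price.

-2.12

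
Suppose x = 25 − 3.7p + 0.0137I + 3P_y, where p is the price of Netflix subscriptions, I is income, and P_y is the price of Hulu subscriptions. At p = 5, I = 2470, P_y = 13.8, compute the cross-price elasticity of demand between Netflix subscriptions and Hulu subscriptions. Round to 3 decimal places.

0.506

x = 25 − 3.7(5) + 0.0137(2470) + 3(13.8) = 25 − 18.5 + 33.839 + 41.4 = 81.739.
∂x/∂P_y = +3, so E_xy = 3·(13.8/81.739) ≈ 0.506.
E_xy > 0: the goods are substitutes.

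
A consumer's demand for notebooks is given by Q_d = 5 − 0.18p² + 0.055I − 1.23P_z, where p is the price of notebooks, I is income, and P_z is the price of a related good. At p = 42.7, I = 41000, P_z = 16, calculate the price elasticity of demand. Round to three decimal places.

-0.343

Substituting, Q_d = 5 − 0.18(42.7)² + 0.055(41000) − 1.23(16) = 5 − 328.1922 + 2255 − 19.68 = 1912.1278.
∂Q_d/∂p = −2·0.18·p = -15.372, so E_p = -15.372·(42.7/1912.1278) ≈ -0.343.
|E_p| < 1: demand is inelastic.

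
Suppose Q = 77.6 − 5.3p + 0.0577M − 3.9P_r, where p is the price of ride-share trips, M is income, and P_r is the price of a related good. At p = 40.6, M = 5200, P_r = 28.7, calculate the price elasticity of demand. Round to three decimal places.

Evaluating quantity at (p, M, P_r) gives Q = 77.6 − 5.3(40.6) + 0.0577(5200) − 3.9(28.7) = 77.6 − 215.18 + 300.04 − 111.93 = 50.53.
∂Q/∂p = −5.3, so E_p = (−5.3)·(40.6/50.53) ≈ -4.258.
|E_p| > 1: demand is elastic.

-4.258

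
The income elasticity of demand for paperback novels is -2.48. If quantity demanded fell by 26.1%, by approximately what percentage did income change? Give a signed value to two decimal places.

10.52

%ΔQ ≈ E × %ΔI ⇒ %ΔI = %ΔQ / E = (-26.1%)/(-2.48) ≈ 10.52%.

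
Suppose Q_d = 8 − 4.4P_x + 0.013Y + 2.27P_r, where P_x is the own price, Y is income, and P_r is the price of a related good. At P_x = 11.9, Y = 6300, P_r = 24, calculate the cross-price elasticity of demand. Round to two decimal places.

At the given point, Q_d = 8 − 4.4(11.9) + 0.013(6300) + 2.27(24) = 8 − 52.36 + 81.9 + 54.48 = 92.02.
∂Q_d/∂P_r = +2.27, so E_xy = 2.27·(24/92.02) ≈ 0.59.
E_xy > 0: the goods are substitutes.

0.59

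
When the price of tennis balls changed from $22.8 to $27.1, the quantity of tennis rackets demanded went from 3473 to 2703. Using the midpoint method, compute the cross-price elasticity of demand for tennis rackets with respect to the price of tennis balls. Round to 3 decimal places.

%ΔQ_x = (2703 − 3473)/[(3473+2703)/2] = -770/3088 ≈ -0.2494.
%ΔP_y = (27.1 − 22.8)/[(22.8+27.1)/2] ≈ 0.1723.
E_xy = -0.2494/0.1723 ≈ -1.447.
E_xy < 0, so tennis rackets and tennis balls are complements.

-1.447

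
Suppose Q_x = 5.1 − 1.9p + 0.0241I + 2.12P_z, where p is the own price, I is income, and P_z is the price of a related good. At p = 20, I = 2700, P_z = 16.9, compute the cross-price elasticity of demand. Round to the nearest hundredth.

0.53

Q_x = 5.1 − 1.9(20) + 0.0241(2700) + 2.12(16.9) = 5.1 − 38 + 65.07 + 35.828 = 67.998.
∂Q_x/∂P_z = +2.12, so E_xy = 2.12·(16.9/67.998) ≈ 0.53.
E_xy > 0: the goods are substitutes.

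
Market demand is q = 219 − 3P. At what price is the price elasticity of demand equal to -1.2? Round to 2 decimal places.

Set −bP/(a − bP) = −1.2 ⇒ bP = 1.2(a − bP) ⇒ bP(1+1.2) = 1.2·a.
P = 1.2·219/(3·2.2) ≈ 39.82.

39.82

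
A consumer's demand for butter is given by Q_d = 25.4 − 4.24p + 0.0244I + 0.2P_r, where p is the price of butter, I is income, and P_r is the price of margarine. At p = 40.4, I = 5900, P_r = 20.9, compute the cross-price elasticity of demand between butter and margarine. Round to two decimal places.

1.86

At the given point, Q_d = 25.4 − 4.24(40.4) + 0.0244(5900) + 0.2(20.9) = 25.4 − 171.296 + 143.96 + 4.18 = 2.244.
∂Q_d/∂P_r = +0.2, so E_xy = 0.2·(20.9/2.244) ≈ 1.86.
E_xy > 0: the goods are substitutes.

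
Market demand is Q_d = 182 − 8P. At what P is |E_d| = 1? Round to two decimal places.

For linear demand Q_d = a − bP, E = −bP/(a − bP). |E| = 1 ⇒ bP = a − bP ⇒ P = a/(2b).
P = 182/(2·8) ≈ 11.38.

11.38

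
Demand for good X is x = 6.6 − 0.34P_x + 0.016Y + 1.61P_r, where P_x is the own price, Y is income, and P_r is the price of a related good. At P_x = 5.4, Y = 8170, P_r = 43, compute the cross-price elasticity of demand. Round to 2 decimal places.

x = 6.6 − 0.34(5.4) + 0.016(8170) + 1.61(43) = 6.6 − 1.836 + 130.72 + 69.23 = 204.714.
∂x/∂P_r = +1.61, so E_xy = 1.61·(43/204.714) ≈ 0.34.
E_xy > 0: the goods are substitutes.

0.34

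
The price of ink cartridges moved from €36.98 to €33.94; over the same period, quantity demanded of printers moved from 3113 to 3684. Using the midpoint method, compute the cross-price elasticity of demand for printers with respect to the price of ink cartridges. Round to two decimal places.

-1.96

%ΔQ_x = (3684 − 3113)/[(3113+3684)/2] = 571/3398.5 ≈ 0.1680.
%ΔP_y = (33.94 − 36.98)/[(36.98+33.94)/2] ≈ -0.0857.
E_xy = 0.1680/-0.0857 ≈ -1.96.
E_xy < 0, so printers and ink cartridges are complements.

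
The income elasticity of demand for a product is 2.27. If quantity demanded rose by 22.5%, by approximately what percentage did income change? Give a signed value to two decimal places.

9.91

%ΔQ ≈ E × %ΔI ⇒ %ΔI = %ΔQ / E = (22.5%)/(2.27) ≈ 9.91%.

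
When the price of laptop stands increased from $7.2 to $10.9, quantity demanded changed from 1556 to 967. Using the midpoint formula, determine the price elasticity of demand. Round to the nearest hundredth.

-1.14

%Δq = (967 − 1556)/[(1556 + 967)/2] = -589/1261.5 ≈ -0.4669.
%ΔP = (10.9 − 7.2)/[(7.2 + 10.9)/2] = 3.7/9.05 ≈ 0.4088.
Arc elasticity E = %Δq/%ΔP ≈ -0.4669/0.4088 ≈ -1.14.
|E| > 1: demand is elastic over this range.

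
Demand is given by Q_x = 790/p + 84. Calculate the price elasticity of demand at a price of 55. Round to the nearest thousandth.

At p = 55, Q_x = 98.3636.
dQ_x/dp = −790/p² = −0.2612.
Point elasticity E = (dQ_x/dp)·(p/Q_x) = -0.2612 × 55/98.3636 ≈ -0.146.
|E| < 1, so demand is inelastic at this price.

-0.146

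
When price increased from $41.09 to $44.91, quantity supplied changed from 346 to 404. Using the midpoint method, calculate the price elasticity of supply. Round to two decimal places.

%ΔQ = (404 − 346)/[(346 + 404)/2] = 58/375 ≈ 0.1547.
%ΔP = (44.91 − 41.09)/[(41.09 + 44.91)/2] = 3.82/43 ≈ 0.0888.
Arc elasticity E = %ΔQ/%ΔP ≈ 0.1547/0.0888 ≈ 1.74.
|E| > 1: supply is elastic over this range.

1.74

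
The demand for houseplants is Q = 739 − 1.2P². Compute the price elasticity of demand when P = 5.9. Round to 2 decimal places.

-0.12

At P = 5.9, Q = 697.228.
dQ/dP = −2·1.2·P = −14.16.
Point elasticity E = (dQ/dP)·(P/Q) = -14.16 × 5.9/697.228 ≈ -0.12.
|E| < 1, so demand is inelastic at this price.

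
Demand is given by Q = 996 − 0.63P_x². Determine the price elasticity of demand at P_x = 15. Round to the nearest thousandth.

-0.332

At P_x = 15, Q = 854.25.
dQ/dP_x = −2·0.63·P_x = −18.9.
Point elasticity E = (dQ/dP_x)·(P_x/Q) = -18.9 × 15/854.25 ≈ -0.332.
|E| < 1, so demand is inelastic at this price.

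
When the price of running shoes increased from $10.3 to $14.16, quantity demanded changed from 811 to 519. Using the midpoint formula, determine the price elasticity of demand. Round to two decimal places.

-1.39

%Δq = (519 − 811)/[(811 + 519)/2] = -292/665 ≈ -0.4391.
%ΔP = (14.16 − 10.3)/[(10.3 + 14.16)/2] = 3.86/12.23 ≈ 0.3156.
Arc elasticity E = %Δq/%ΔP ≈ -0.4391/0.3156 ≈ -1.39.
|E| > 1: demand is elastic over this range.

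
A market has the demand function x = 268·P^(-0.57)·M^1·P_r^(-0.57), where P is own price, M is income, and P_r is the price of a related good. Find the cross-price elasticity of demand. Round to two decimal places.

-0.57

For a Cobb–Douglas (constant-elasticity) form x = A·P_r^α·…, the elasticity with respect to P_r equals the exponent α at every point.
Here the exponent on P_r is -0.57, so the cross-price elasticity of demand is -0.57.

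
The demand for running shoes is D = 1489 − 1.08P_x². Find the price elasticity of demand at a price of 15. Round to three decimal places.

-0.390

At P_x = 15, D = 1246.
dD/dP_x = −2·1.08·P_x = −32.4.
Point elasticity E = (dD/dP_x)·(P_x/D) = -32.4 × 15/1246 ≈ -0.390.
|E| < 1, so demand is inelastic at this price.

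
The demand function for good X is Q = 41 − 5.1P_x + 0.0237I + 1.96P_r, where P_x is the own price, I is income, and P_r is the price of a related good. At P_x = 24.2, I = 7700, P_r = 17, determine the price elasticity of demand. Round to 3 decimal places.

Q = 41 − 5.1(24.2) + 0.0237(7700) + 1.96(17) = 41 − 123.42 + 182.49 + 33.32 = 133.39.
∂Q/∂P_x = −5.1, so E_p = (−5.1)·(24.2/133.39) ≈ -0.925.
|E_p| < 1: demand is inelastic.

-0.925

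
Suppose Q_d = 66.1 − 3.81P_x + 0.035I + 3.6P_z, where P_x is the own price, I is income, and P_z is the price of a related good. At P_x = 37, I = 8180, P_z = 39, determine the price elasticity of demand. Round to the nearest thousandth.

First evaluate Q_d: 66.1 − 3.81(37) + 0.035(8180) + 3.6(39) = 66.1 − 140.97 + 286.3 + 140.4 = 351.83.
∂Q_d/∂P_x = −3.81, so E_p = (−3.81)·(37/351.83) ≈ -0.401.
|E_p| < 1: demand is inelastic.

-0.401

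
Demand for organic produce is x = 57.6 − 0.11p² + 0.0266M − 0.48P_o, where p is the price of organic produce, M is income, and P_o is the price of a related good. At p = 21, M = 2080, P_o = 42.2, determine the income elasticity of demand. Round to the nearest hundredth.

First evaluate x: 57.6 − 0.11(21)² + 0.0266(2080) − 0.48(42.2) = 57.6 − 48.51 + 55.328 − 20.256 = 44.162.
∂x/∂M = +0.0266, so E_I = 0.0266·(2080/44.162) ≈ 1.25.
E_I > 1: normal good (luxury).

1.25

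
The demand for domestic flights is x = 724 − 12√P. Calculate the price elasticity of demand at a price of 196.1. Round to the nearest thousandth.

At P = 196.1, x = 555.9571.
dx/dP = −12/(2√P) = −12/(2·14.0036).
Point elasticity E = (dx/dP)·(P/x) = -0.4285 × 196.1/555.9571 ≈ -0.151.
|E| < 1, so demand is inelastic at this price.

-0.151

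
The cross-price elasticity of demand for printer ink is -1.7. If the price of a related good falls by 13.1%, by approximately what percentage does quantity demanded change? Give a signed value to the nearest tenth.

22.3

%ΔQ ≈ E × %ΔP_y = (-1.7) × (-13.1%) ≈ 22.3%.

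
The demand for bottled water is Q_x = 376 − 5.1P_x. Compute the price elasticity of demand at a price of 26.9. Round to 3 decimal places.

At P_x = 26.9, Q_x = 238.81.
dQ_x/dP_x = −5.1.
Point elasticity E = (dQ_x/dP_x)·(P_x/Q_x) = -5.1 × 26.9/238.81 ≈ -0.574.
|E| < 1, so demand is inelastic at this price.

-0.574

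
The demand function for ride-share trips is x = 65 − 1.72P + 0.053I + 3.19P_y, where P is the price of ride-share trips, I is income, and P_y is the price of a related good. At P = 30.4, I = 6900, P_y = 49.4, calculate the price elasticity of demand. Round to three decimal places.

-0.098

Evaluating quantity at (P, I, P_y) gives x = 65 − 1.72(30.4) + 0.053(6900) + 3.19(49.4) = 65 − 52.288 + 365.7 + 157.586 = 535.998.
∂x/∂P = −1.72, so E_p = (−1.72)·(30.4/535.998) ≈ -0.098.
|E_p| < 1: demand is inelastic.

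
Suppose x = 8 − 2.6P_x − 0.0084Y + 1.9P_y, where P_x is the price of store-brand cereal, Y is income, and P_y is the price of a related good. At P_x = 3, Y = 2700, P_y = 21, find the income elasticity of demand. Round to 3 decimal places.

Evaluating quantity at (P_x, Y, P_y) gives x = 8 − 2.6(3) − 0.0084(2700) + 1.9(21) = 8 − 7.8 − 22.68 + 39.9 = 17.42.
∂x/∂Y = −0.0084, so E_I = -0.0084·(2700/17.42) ≈ -1.302.
E_I < 0: inferior good.

-1.302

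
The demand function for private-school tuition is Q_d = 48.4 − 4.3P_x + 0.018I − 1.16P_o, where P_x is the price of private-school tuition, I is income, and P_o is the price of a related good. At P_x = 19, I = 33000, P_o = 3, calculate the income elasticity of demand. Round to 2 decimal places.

1.07

At the given point, Q_d = 48.4 − 4.3(19) + 0.018(33000) − 1.16(3) = 48.4 − 81.7 + 594 − 3.48 = 557.22.
∂Q_d/∂I = +0.018, so E_I = 0.018·(33000/557.22) ≈ 1.07.
E_I > 1: normal good (luxury).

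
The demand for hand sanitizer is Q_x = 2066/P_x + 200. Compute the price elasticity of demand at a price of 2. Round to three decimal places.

-0.838

At P_x = 2, Q_x = 1233.
dQ_x/dP_x = −2066/P_x² = −516.5.
Point elasticity E = (dQ_x/dP_x)·(P_x/Q_x) = -516.5 × 2/1233 ≈ -0.838.
|E| < 1, so demand is inelastic at this price.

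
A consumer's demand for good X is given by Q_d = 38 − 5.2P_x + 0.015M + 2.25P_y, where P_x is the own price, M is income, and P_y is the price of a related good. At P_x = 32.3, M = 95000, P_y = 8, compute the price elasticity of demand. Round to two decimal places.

-0.13

Q_d = 38 − 5.2(32.3) + 0.015(95000) + 2.25(8) = 38 − 167.96 + 1425 + 18 = 1313.04.
∂Q_d/∂P_x = −5.2, so E_p = (−5.2)·(32.3/1313.04) ≈ -0.13.
|E_p| < 1: demand is inelastic.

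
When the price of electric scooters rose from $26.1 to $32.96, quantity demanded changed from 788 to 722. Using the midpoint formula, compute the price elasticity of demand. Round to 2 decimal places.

%Δq = (722 − 788)/[(788 + 722)/2] = -66/755 ≈ -0.0874.
%Δp = (32.96 − 26.1)/[(26.1 + 32.96)/2] = 6.86/29.53 ≈ 0.2323.
Arc elasticity E = %Δq/%Δp ≈ -0.0874/0.2323 ≈ -0.38.
|E| < 1: demand is inelastic over this range.

-0.38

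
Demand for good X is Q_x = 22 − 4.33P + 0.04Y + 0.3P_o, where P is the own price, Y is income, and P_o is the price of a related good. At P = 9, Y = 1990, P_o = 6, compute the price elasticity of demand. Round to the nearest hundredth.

Q_x = 22 − 4.33(9) + 0.04(1990) + 0.3(6) = 22 − 38.97 + 79.6 + 1.8 = 64.43.
∂Q_x/∂P = −4.33, so E_p = (−4.33)·(9/64.43) ≈ -0.60.
|E_p| < 1: demand is inelastic.

-0.60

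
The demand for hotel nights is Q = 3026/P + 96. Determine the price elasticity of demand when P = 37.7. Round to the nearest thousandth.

At P = 37.7, Q = 176.2653.
dQ/dP = −3026/P² = −2.1291.
Point elasticity E = (dQ/dP)·(P/Q) = -2.1291 × 37.7/176.2653 ≈ -0.455.
|E| < 1, so demand is inelastic at this price.

-0.455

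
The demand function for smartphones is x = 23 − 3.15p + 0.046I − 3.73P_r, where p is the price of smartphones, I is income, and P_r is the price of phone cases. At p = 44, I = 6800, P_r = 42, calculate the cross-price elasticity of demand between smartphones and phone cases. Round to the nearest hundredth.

-3.86

At the given point, x = 23 − 3.15(44) + 0.046(6800) − 3.73(42) = 23 − 138.6 + 312.8 − 156.66 = 40.54.
∂x/∂P_r = −3.73, so E_xy = -3.73·(42/40.54) ≈ -3.86.
E_xy < 0: the goods are complements.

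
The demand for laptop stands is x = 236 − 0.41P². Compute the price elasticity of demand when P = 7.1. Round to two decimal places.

At P = 7.1, x = 215.3319.
dx/dP = −2·0.41·P = −5.822.
Point elasticity E = (dx/dP)·(P/x) = -5.822 × 7.1/215.3319 ≈ -0.19.
|E| < 1, so demand is inelastic at this price.

-0.19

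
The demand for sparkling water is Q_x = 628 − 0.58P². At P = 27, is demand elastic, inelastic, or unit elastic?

elastic

At P = 27, Q_x = 205.18.
dQ_x/dP = −2·0.58·P = −31.32.
Point elasticity E = (dQ_x/dP)·(P/Q_x) = -31.32 × 27/205.18 ≈ -4.121.
|E| ≈ 4.121 > 1, so demand is elastic.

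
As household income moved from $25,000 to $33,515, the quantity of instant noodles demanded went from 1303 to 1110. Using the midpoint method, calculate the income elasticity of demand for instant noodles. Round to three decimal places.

%ΔQ = (1110 − 1303)/[(1303+1110)/2] = -193/1206.5 ≈ -0.1600.
%ΔM = (33,515 − 25,000)/[(25,000+33,515)/2] = 8515/29257.5 ≈ 0.2910.
E_I = %ΔQ/%ΔM ≈ -0.550.
E_I < 0: inferior good.

-0.550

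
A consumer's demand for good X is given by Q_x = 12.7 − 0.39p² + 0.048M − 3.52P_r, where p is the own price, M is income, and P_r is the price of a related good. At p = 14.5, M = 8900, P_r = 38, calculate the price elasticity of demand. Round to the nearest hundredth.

At the given point, Q_x = 12.7 − 0.39(14.5)² + 0.048(8900) − 3.52(38) = 12.7 − 81.9975 + 427.2 − 133.76 = 224.1425.
∂Q_x/∂p = −2·0.39·p = -11.31, so E_p = -11.31·(14.5/224.1425) ≈ -0.73.
|E_p| < 1: demand is inelastic.

-0.73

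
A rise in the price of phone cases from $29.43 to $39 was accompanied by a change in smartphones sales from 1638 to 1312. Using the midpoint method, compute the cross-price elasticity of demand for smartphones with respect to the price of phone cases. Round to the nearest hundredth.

%ΔQ_x = (1312 − 1638)/[(1638+1312)/2] = -326/1475 ≈ -0.2210.
%ΔP_y = (39 − 29.43)/[(29.43+39)/2] ≈ 0.2797.
E_xy = -0.2210/0.2797 ≈ -0.79.
E_xy < 0, so smartphones and phone cases are complements.

-0.79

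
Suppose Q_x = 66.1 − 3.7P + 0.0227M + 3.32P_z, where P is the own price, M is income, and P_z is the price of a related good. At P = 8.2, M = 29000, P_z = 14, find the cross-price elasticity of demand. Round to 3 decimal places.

0.063

Evaluating quantity at (P, M, P_z) gives Q_x = 66.1 − 3.7(8.2) + 0.0227(29000) + 3.32(14) = 66.1 − 30.34 + 658.3 + 46.48 = 740.54.
∂Q_x/∂P_z = +3.32, so E_xy = 3.32·(14/740.54) ≈ 0.063.
E_xy > 0: the goods are substitutes.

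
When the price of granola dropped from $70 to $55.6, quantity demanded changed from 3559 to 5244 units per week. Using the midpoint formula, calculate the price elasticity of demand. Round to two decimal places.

%ΔQ = (5244 − 3559)/[(3559 + 5244)/2] = 1685/4401.5 ≈ 0.3828.
%ΔP = (55.6 − 70)/[(70 + 55.6)/2] = -14.4/62.8 ≈ -0.2293.
Arc elasticity E = %ΔQ/%ΔP ≈ 0.3828/-0.2293 ≈ -1.67.
|E| > 1: demand is elastic over this range.

-1.67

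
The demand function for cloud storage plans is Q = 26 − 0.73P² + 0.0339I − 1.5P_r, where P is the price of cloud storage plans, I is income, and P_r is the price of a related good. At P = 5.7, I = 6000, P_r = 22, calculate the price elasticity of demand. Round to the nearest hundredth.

-0.27

At the given point, Q = 26 − 0.73(5.7)² + 0.0339(6000) − 1.5(22) = 26 − 23.7177 + 203.4 − 33 = 172.6823.
∂Q/∂P = −2·0.73·P = -8.322, so E_p = -8.322·(5.7/172.6823) ≈ -0.27.
|E_p| < 1: demand is inelastic.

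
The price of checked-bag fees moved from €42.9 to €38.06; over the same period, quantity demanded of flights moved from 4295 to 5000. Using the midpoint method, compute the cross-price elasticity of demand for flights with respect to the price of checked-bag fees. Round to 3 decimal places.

%ΔQ_x = (5000 − 4295)/[(4295+5000)/2] = 705/4647.5 ≈ 0.1517.
%ΔP_y = (38.06 − 42.9)/[(42.9+38.06)/2] ≈ -0.1196.
E_xy = 0.1517/-0.1196 ≈ -1.269.
E_xy < 0, so flights and checked-bag fees are complements.

-1.269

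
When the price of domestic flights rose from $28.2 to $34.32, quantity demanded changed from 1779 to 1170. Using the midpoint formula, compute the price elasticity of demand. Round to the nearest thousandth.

-2.110

%Δq = (1170 − 1779)/[(1779 + 1170)/2] = -609/1474.5 ≈ -0.4130.
%Δp = (34.32 − 28.2)/[(28.2 + 34.32)/2] = 6.12/31.26 ≈ 0.1958.
Arc elasticity E = %Δq/%Δp ≈ -0.4130/0.1958 ≈ -2.110.
|E| > 1: demand is elastic over this range.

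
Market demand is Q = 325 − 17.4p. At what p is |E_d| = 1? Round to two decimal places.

9.34

For linear demand Q = a − bp, E = −bp/(a − bp). |E| = 1 ⇒ bp = a − bp ⇒ p = a/(2b).
p = 325/(2·17.4) ≈ 9.34.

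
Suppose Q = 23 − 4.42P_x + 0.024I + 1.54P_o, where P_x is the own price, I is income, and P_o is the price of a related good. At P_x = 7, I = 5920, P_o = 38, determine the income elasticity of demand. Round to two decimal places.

0.74

Evaluating quantity at (P_x, I, P_o) gives Q = 23 − 4.42(7) + 0.024(5920) + 1.54(38) = 23 − 30.94 + 142.08 + 58.52 = 192.66.
∂Q/∂I = +0.024, so E_I = 0.024·(5920/192.66) ≈ 0.74.
E_I ∈ (0,1): normal good (necessity).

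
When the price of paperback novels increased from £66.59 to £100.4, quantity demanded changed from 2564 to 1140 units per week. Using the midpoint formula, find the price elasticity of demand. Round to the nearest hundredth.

%Δq = (1140 − 2564)/[(2564 + 1140)/2] = -1424/1852 ≈ -0.7689.
%Δp = (100.4 − 66.59)/[(66.59 + 100.4)/2] = 33.81/83.495 ≈ 0.4049.
Arc elasticity E = %Δq/%Δp ≈ -0.7689/0.4049 ≈ -1.90.
|E| > 1: demand is elastic over this range.

-1.90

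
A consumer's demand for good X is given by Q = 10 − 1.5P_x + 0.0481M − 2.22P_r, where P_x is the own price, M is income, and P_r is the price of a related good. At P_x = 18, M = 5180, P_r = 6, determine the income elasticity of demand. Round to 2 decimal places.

1.14

Q = 10 − 1.5(18) + 0.0481(5180) − 2.22(6) = 10 − 27 + 249.158 − 13.32 = 218.838.
∂Q/∂M = +0.0481, so E_I = 0.0481·(5180/218.838) ≈ 1.14.
E_I > 1: normal good (luxury).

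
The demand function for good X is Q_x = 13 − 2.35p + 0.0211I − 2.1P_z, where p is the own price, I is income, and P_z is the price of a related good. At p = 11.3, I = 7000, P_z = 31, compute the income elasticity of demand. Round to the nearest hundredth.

2.14

Substituting, Q_x = 13 − 2.35(11.3) + 0.0211(7000) − 2.1(31) = 13 − 26.555 + 147.7 − 65.1 = 69.045.
∂Q_x/∂I = +0.0211, so E_I = 0.0211·(7000/69.045) ≈ 2.14.
E_I > 1: normal good (luxury).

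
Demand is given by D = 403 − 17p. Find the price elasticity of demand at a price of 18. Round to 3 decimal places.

-3.155

At p = 18, D = 97.
dD/dp = −17.
Point elasticity E = (dD/dp)·(p/D) = -17 × 18/97 ≈ -3.155.
|E| > 1, so demand is elastic at this price.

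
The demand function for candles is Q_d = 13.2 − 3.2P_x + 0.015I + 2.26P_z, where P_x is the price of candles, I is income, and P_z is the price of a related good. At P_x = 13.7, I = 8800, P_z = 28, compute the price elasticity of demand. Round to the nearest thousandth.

Q_d = 13.2 − 3.2(13.7) + 0.015(8800) + 2.26(28) = 13.2 − 43.84 + 132 + 63.28 = 164.64.
∂Q_d/∂P_x = −3.2, so E_p = (−3.2)·(13.7/164.64) ≈ -0.266.
|E_p| < 1: demand is inelastic.

-0.266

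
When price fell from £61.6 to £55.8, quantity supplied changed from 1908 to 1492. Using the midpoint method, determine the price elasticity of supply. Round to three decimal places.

2.477

%ΔQ = (1492 − 1908)/[(1908 + 1492)/2] = -416/1700 ≈ -0.2447.
%Δp = (55.8 − 61.6)/[(61.6 + 55.8)/2] = -5.8/58.7 ≈ -0.0988.
Arc elasticity E = %ΔQ/%Δp ≈ -0.2447/-0.0988 ≈ 2.477.
|E| > 1: supply is elastic over this range.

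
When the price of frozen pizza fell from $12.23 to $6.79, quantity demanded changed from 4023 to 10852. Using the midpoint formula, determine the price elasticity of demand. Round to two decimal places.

%ΔQ = (10852 − 4023)/[(4023 + 10852)/2] = 6829/7437.5 ≈ 0.9182.
%ΔP = (6.79 − 12.23)/[(12.23 + 6.79)/2] = -5.44/9.51 ≈ -0.5720.
Arc elasticity E = %ΔQ/%ΔP ≈ 0.9182/-0.5720 ≈ -1.61.
|E| > 1: demand is elastic over this range.

-1.61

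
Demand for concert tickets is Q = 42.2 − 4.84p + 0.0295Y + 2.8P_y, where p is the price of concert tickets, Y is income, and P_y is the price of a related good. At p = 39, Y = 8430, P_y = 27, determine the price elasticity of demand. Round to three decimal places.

-1.062

Q = 42.2 − 4.84(39) + 0.0295(8430) + 2.8(27) = 42.2 − 188.76 + 248.685 + 75.6 = 177.725.
∂Q/∂p = −4.84, so E_p = (−4.84)·(39/177.725) ≈ -1.062.
|E_p| > 1: demand is elastic.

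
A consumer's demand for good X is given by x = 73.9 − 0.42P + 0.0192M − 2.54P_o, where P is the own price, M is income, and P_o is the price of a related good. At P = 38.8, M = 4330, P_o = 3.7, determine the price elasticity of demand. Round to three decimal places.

-0.124

Substituting, x = 73.9 − 0.42(38.8) + 0.0192(4330) − 2.54(3.7) = 73.9 − 16.296 + 83.136 − 9.398 = 131.342.
∂x/∂P = −0.42, so E_p = (−0.42)·(38.8/131.342) ≈ -0.124.
|E_p| < 1: demand is inelastic.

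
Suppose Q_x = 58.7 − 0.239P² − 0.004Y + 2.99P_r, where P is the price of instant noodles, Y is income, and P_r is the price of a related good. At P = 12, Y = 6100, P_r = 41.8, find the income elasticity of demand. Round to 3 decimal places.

-0.195

Q_x = 58.7 − 0.239(12)² − 0.004(6100) + 2.99(41.8) = 58.7 − 34.416 − 24.4 + 124.982 = 124.866.
∂Q_x/∂Y = −0.004, so E_I = -0.004·(6100/124.866) ≈ -0.195.
E_I < 0: inferior good.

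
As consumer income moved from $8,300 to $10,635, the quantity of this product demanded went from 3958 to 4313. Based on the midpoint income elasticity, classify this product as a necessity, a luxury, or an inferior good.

necessity

%ΔQ = (4313 − 3958)/[(3958+4313)/2] = 355/4135.5 ≈ 0.0858.
%ΔI = (10,635 − 8,300)/[(8,300+10,635)/2] = 2335/9467.5 ≈ 0.2466.
E_I = %ΔQ/%ΔI ≈ 0.348.
E_I ∈ (0,1): normal good (necessity).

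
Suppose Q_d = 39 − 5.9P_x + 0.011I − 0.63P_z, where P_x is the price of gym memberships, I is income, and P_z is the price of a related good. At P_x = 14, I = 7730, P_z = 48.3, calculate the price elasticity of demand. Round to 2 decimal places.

First evaluate Q_d: 39 − 5.9(14) + 0.011(7730) − 0.63(48.3) = 39 − 82.6 + 85.03 − 30.429 = 11.001.
∂Q_d/∂P_x = −5.9, so E_p = (−5.9)·(14/11.001) ≈ -7.51.
|E_p| > 1: demand is elastic.

-7.51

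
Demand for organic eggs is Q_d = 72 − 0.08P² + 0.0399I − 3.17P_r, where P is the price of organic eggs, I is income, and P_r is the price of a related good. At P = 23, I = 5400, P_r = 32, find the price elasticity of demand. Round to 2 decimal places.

-0.59

Substituting, Q_d = 72 − 0.08(23)² + 0.0399(5400) − 3.17(32) = 72 − 42.32 + 215.46 − 101.44 = 143.7.
∂Q_d/∂P = −2·0.08·P = -3.68, so E_p = -3.68·(23/143.7) ≈ -0.59.
|E_p| < 1: demand is inelastic.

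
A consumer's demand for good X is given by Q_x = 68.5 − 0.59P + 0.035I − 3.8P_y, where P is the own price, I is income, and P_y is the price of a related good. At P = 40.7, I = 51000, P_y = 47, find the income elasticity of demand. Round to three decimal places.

First evaluate Q_x: 68.5 − 0.59(40.7) + 0.035(51000) − 3.8(47) = 68.5 − 24.013 + 1785 − 178.6 = 1650.887.
∂Q_x/∂I = +0.035, so E_I = 0.035·(51000/1650.887) ≈ 1.081.
E_I > 1: normal good (luxury).

1.081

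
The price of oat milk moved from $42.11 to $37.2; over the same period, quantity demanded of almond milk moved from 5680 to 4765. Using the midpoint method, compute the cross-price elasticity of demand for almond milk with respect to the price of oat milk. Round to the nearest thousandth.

1.415

%ΔQ_x = (4765 − 5680)/[(5680+4765)/2] = -915/5222.5 ≈ -0.1752.
%ΔP_y = (37.2 − 42.11)/[(42.11+37.2)/2] ≈ -0.1238.
E_xy = -0.1752/-0.1238 ≈ 1.415.
E_xy > 0, so almond milk and oat milk are substitutes.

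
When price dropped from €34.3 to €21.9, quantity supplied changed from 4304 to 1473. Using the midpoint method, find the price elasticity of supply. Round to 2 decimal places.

2.22

%ΔQ = (1473 − 4304)/[(4304 + 1473)/2] = -2831/2888.5 ≈ -0.9801.
%Δp = (21.9 − 34.3)/[(34.3 + 21.9)/2] = -12.4/28.1 ≈ -0.4413.
Arc elasticity E = %ΔQ/%Δp ≈ -0.9801/-0.4413 ≈ 2.22.
|E| > 1: supply is elastic over this range.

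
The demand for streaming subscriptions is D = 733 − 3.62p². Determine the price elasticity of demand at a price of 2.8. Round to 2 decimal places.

At p = 2.8, D = 704.6192.
dD/dp = −2·3.62·p = −20.272.
Point elasticity E = (dD/dp)·(p/D) = -20.272 × 2.8/704.6192 ≈ -0.08.
|E| < 1, so demand is inelastic at this price.

-0.08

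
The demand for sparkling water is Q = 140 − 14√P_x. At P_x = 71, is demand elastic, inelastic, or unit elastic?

At P_x = 71, Q = 22.0339.
dQ/dP_x = −14/(2√P_x) = −14/(2·8.4261).
Point elasticity E = (dQ/dP_x)·(P_x/Q) = -0.8307 × 71/22.0339 ≈ -2.677.
|E| ≈ 2.677 > 1, so demand is elastic.

elastic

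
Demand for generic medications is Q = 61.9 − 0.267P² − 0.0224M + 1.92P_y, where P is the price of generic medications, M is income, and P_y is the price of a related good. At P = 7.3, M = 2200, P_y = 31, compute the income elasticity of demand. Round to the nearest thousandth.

-0.851

Q = 61.9 − 0.267(7.3)² − 0.0224(2200) + 1.92(31) = 61.9 − 14.2284 − 49.28 + 59.52 = 57.9116.
∂Q/∂M = −0.0224, so E_I = -0.0224·(2200/57.9116) ≈ -0.851.
E_I < 0: inferior good.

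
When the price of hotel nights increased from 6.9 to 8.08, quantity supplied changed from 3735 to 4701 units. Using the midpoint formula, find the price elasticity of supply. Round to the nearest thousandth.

%ΔQ = (4701 − 3735)/[(3735 + 4701)/2] = 966/4218 ≈ 0.2290.
%ΔP = (8.08 − 6.9)/[(6.9 + 8.08)/2] = 1.18/7.49 ≈ 0.1575.
Arc elasticity E = %ΔQ/%ΔP ≈ 0.2290/0.1575 ≈ 1.454.
|E| > 1: supply is elastic over this range.

1.454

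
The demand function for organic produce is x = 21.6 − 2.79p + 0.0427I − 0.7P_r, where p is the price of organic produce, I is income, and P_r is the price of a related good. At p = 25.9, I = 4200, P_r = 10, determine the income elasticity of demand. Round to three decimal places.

1.474

First evaluate x: 21.6 − 2.79(25.9) + 0.0427(4200) − 0.7(10) = 21.6 − 72.261 + 179.34 − 7 = 121.679.
∂x/∂I = +0.0427, so E_I = 0.0427·(4200/121.679) ≈ 1.474.
E_I > 1: normal good (luxury).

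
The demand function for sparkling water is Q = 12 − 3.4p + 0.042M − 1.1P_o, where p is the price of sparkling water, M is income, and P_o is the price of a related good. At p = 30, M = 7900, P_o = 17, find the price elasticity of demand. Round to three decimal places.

First evaluate Q: 12 − 3.4(30) + 0.042(7900) − 1.1(17) = 12 − 102 + 331.8 − 18.7 = 223.1.
∂Q/∂p = −3.4, so E_p = (−3.4)·(30/223.1) ≈ -0.457.
|E_p| < 1: demand is inelastic.

-0.457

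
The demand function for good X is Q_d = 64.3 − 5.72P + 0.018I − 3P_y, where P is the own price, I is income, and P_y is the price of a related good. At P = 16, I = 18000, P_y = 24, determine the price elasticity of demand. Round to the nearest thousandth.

At the given point, Q_d = 64.3 − 5.72(16) + 0.018(18000) − 3(24) = 64.3 − 91.52 + 324 − 72 = 224.78.
∂Q_d/∂P = −5.72, so E_p = (−5.72)·(16/224.78) ≈ -0.407.
|E_p| < 1: demand is inelastic.

-0.407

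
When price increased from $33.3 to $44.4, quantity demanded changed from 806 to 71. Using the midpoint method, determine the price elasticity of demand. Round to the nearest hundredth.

-5.87

%ΔQ = (71 − 806)/[(806 + 71)/2] = -735/438.5 ≈ -1.6762.
%Δp = (44.4 − 33.3)/[(33.3 + 44.4)/2] = 11.1/38.85 ≈ 0.2857.
Arc elasticity E = %ΔQ/%Δp ≈ -1.6762/0.2857 ≈ -5.87.
|E| > 1: demand is elastic over this range.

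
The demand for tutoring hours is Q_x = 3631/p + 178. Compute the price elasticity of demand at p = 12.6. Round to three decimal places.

At p = 12.6, Q_x = 466.1746.
dQ_x/dp = −3631/p² = −22.871.
Point elasticity E = (dQ_x/dp)·(p/Q_x) = -22.871 × 12.6/466.1746 ≈ -0.618.
|E| < 1, so demand is inelastic at this price.

-0.618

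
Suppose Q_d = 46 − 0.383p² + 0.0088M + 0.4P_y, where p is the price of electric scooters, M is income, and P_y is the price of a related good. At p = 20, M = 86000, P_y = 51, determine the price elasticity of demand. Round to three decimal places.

-0.457

Substituting, Q_d = 46 − 0.383(20)² + 0.0088(86000) + 0.4(51) = 46 − 153.2 + 756.8 + 20.4 = 670.
∂Q_d/∂p = −2·0.383·p = -15.32, so E_p = -15.32·(20/670) ≈ -0.457.
|E_p| < 1: demand is inelastic.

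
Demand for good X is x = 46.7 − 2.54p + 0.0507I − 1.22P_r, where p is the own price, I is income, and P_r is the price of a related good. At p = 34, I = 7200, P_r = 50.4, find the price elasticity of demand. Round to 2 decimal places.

x = 46.7 − 2.54(34) + 0.0507(7200) − 1.22(50.4) = 46.7 − 86.36 + 365.04 − 61.488 = 263.892.
∂x/∂p = −2.54, so E_p = (−2.54)·(34/263.892) ≈ -0.33.
|E_p| < 1: demand is inelastic.

-0.33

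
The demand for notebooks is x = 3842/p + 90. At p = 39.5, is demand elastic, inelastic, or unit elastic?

At p = 39.5, x = 187.2658.
dx/dp = −3842/p² = −2.4624.
Point elasticity E = (dx/dp)·(p/x) = -2.4624 × 39.5/187.2658 ≈ -0.519.
|E| ≈ 0.519 < 1, so demand is inelastic.

inelastic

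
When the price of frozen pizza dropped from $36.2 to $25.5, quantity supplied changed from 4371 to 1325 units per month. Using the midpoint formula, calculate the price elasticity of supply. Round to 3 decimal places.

3.084

%ΔQ = (1325 − 4371)/[(4371 + 1325)/2] = -3046/2848 ≈ -1.0695.
%ΔP = (25.5 − 36.2)/[(36.2 + 25.5)/2] = -10.7/30.85 ≈ -0.3468.
Arc elasticity E = %ΔQ/%ΔP ≈ -1.0695/-0.3468 ≈ 3.084.
|E| > 1: supply is elastic over this range.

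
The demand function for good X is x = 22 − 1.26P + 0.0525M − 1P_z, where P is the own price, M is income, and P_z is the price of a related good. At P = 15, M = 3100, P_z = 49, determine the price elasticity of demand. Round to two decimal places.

-0.16

At the given point, x = 22 − 1.26(15) + 0.0525(3100) − 1(49) = 22 − 18.9 + 162.75 − 49 = 116.85.
∂x/∂P = −1.26, so E_p = (−1.26)·(15/116.85) ≈ -0.16.
|E_p| < 1: demand is inelastic.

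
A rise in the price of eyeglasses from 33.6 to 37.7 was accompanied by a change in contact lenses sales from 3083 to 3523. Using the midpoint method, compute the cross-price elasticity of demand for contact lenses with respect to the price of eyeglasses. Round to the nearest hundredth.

1.16

%ΔQ_x = (3523 − 3083)/[(3083+3523)/2] = 440/3303 ≈ 0.1332.
%ΔP_y = (37.7 − 33.6)/[(33.6+37.7)/2] ≈ 0.1150.
E_xy = 0.1332/0.1150 ≈ 1.16.
E_xy > 0, so contact lenses and eyeglasses are substitutes.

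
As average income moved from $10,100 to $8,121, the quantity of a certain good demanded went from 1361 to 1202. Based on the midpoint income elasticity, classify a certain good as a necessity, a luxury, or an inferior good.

necessity

%ΔQ = (1202 − 1361)/[(1361+1202)/2] = -159/1281.5 ≈ -0.1241.
%ΔY = (8,121 − 10,100)/[(10,100+8,121)/2] = -1979/9110.5 ≈ -0.2172.
E_I = %ΔQ/%ΔY ≈ 0.571.
E_I ∈ (0,1): normal good (necessity).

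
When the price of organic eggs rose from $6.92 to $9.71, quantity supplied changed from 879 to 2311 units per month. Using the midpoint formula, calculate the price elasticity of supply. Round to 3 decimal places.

%Δq = (2311 − 879)/[(879 + 2311)/2] = 1432/1595 ≈ 0.8978.
%Δp = (9.71 − 6.92)/[(6.92 + 9.71)/2] = 2.79/8.315 ≈ 0.3355.
Arc elasticity E = %Δq/%Δp ≈ 0.8978/0.3355 ≈ 2.676.
|E| > 1: supply is elastic over this range.

2.676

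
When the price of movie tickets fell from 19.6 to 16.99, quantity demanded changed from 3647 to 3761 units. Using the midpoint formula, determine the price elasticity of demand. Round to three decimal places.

-0.216

%Δq = (3761 − 3647)/[(3647 + 3761)/2] = 114/3704 ≈ 0.0308.
%Δp = (16.99 − 19.6)/[(19.6 + 16.99)/2] = -2.61/18.295 ≈ -0.1427.
Arc elasticity E = %Δq/%Δp ≈ 0.0308/-0.1427 ≈ -0.216.
|E| < 1: demand is inelastic over this range.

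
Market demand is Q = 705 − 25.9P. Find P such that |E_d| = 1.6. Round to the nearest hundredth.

Set −bP/(a − bP) = −1.6 ⇒ bP = 1.6(a − bP) ⇒ bP(1+1.6) = 1.6·a.
P = 1.6·705/(25.9·2.6) ≈ 16.75.

16.75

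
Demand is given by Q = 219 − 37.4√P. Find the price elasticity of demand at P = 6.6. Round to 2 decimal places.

At P = 6.6, Q = 122.9177.
dQ/dP = −37.4/(2√P) = −37.4/(2·2.569).
Point elasticity E = (dQ/dP)·(P/Q) = -7.279 × 6.6/122.9177 ≈ -0.39.
|E| < 1, so demand is inelastic at this price.

-0.39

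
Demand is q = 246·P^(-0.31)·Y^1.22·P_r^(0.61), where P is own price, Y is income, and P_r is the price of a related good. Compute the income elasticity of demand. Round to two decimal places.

For a Cobb–Douglas (constant-elasticity) form q = A·Y^α·…, the elasticity with respect to Y equals the exponent α at every point.
Here the exponent on Y is 1.22, so the income elasticity of demand is 1.22.

1.22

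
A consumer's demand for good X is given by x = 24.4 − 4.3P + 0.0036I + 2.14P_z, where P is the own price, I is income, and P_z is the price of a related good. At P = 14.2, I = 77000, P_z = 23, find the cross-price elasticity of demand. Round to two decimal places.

0.17

Substituting, x = 24.4 − 4.3(14.2) + 0.0036(77000) + 2.14(23) = 24.4 − 61.06 + 277.2 + 49.22 = 289.76.
∂x/∂P_z = +2.14, so E_xy = 2.14·(23/289.76) ≈ 0.17.
E_xy > 0: the goods are substitutes.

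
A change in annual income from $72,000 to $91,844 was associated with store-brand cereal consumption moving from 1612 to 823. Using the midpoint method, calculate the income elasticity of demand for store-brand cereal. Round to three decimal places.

-2.675

%ΔQ = (823 − 1612)/[(1612+823)/2] = -789/1217.5 ≈ -0.6480.
%ΔY = (91,844 − 72,000)/[(72,000+91,844)/2] = 19844/81922 ≈ 0.2422.
E_I = %ΔQ/%ΔY ≈ -2.675.
E_I < 0: inferior good.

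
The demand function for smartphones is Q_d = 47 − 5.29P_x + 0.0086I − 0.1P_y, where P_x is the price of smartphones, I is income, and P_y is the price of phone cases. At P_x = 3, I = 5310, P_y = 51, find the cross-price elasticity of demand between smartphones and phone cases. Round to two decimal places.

Substituting, Q_d = 47 − 5.29(3) + 0.0086(5310) − 0.1(51) = 47 − 15.87 + 45.666 − 5.1 = 71.696.
∂Q_d/∂P_y = −0.1, so E_xy = -0.1·(51/71.696) ≈ -0.07.
E_xy < 0: the goods are complements.

-0.07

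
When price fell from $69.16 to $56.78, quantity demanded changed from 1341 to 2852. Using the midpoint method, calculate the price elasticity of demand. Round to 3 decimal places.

%ΔQ = (2852 − 1341)/[(1341 + 2852)/2] = 1511/2096.5 ≈ 0.7207.
%ΔP = (56.78 − 69.16)/[(69.16 + 56.78)/2] = -12.38/62.97 ≈ -0.1966.
Arc elasticity E = %ΔQ/%ΔP ≈ 0.7207/-0.1966 ≈ -3.666.
|E| > 1: demand is elastic over this range.

-3.666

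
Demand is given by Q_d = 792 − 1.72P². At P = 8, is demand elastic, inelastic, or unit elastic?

inelastic

At P = 8, Q_d = 681.92.
dQ_d/dP = −2·1.72·P = −27.52.
Point elasticity E = (dQ_d/dP)·(P/Q_d) = -27.52 × 8/681.92 ≈ -0.323.
|E| ≈ 0.323 < 1, so demand is inelastic.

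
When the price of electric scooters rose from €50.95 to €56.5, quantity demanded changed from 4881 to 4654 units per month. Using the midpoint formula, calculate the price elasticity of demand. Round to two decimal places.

%ΔQ = (4654 − 4881)/[(4881 + 4654)/2] = -227/4767.5 ≈ -0.0476.
%ΔP = (56.5 − 50.95)/[(50.95 + 56.5)/2] = 5.55/53.725 ≈ 0.1033.
Arc elasticity E = %ΔQ/%ΔP ≈ -0.0476/0.1033 ≈ -0.46.
|E| < 1: demand is inelastic over this range.

-0.46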